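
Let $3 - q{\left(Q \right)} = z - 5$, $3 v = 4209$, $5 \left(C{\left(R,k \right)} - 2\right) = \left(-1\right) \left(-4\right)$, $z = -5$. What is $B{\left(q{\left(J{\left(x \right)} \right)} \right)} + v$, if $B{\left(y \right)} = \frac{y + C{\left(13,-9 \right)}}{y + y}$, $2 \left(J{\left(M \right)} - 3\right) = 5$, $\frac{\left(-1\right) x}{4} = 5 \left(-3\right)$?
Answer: $\frac{182469}{130} \approx 1403.6$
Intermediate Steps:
$C{\left(R,k \right)} = \frac{14}{5}$ ($C{\left(R,k \right)} = 2 + \frac{\left(-1\right) \left(-4\right)}{5} = 2 + \frac{1}{5} \cdot 4 = 2 + \frac{4}{5} = \frac{14}{5}$)
$x = 60$ ($x = - 4 \cdot 5 \left(-3\right) = \left(-4\right) \left(-15\right) = 60$)
$v = 1403$ ($v = \frac{1}{3} \cdot 4209 = 1403$)
$J{\left(M \right)} = \frac{11}{2}$ ($J{\left(M \right)} = 3 + \frac{1}{2} \cdot 5 = 3 + \frac{5}{2} = \frac{11}{2}$)
$q{\left(Q \right)} = 13$ ($q{\left(Q \right)} = 3 - \left(-5 - 5\right) = 3 - -10 = 3 + 10 = 13$)
$B{\left(y \right)} = \frac{\frac{14}{5} + y}{2 y}$ ($B{\left(y \right)} = \frac{y + \frac{14}{5}}{y + y} = \frac{\frac{14}{5} + y}{2 y}$)
$B{\left(q{\left(J{\left(x \right)} \right)} \right)} + v = \frac{14 + 5 \cdot 13}{10 \cdot 13} + 1403 = \frac{1}{10} \cdot \frac{1}{13} \left(14 + 65\right) + 1403 = \frac{1}{10} \cdot \frac{1}{13} \cdot 79 + 1403 = \frac{79}{130} + 1403 = \frac{182469}{130}$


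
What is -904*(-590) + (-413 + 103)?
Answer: 533050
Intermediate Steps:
-904*(-590) + (-413 + 103) = 533360 - 310 = 533050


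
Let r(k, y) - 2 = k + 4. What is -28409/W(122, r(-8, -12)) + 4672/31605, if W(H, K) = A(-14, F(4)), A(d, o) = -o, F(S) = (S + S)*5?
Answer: 35922133/50568 ≈ 710.37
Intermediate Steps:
r(k, y) = 6 + k (r(k, y) = 2 + (k + 4) = 2 + (4 + k) = 6 + k)
F(S) = 10*S (F(S) = (2*S)*5 = 10*S)
W(H, K) = -40 (W(H, K) = -10*4 = -1*40 = -40)
-28409/W(122, r(-8, -12)) + 4672/31605 = -28409/(-40) + 4672/31605 = -28409*(-1/40) + 4672*(1/31605) = 28409/40 + 4672/31605 = 35922133/50568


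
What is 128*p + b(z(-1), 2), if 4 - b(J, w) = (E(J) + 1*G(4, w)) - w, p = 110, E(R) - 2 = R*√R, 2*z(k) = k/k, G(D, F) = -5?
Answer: 14089 - √2/4 ≈ 14089.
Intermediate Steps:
z(k) = ½ (z(k) = (k/k)/2 = (½)*1 = ½)
E(R) = 2 + R^(3/2) (E(R) = 2 + R*√R = 2 + R^(3/2))
b(J, w) = 7 + w - J^(3/2) (b(J, w) = 4 - (((2 + J^(3/2)) + 1*(-5)) - w) = 4 - (((2 + J^(3/2)) - 5) - w) = 4 - ((-3 + J^(3/2)) - w) = 4 - (-3 + J^(3/2) - w) = 4 + (3 + w - J^(3/2)) = 7 + w - J^(3/2))
128*p + b(z(-1), 2) = 128*110 + (7 + 2 - (½)^(3/2)) = 14080 + (7 + 2 - √2/4) = 14080 + (9 - √2/4) = 14089 - √2/4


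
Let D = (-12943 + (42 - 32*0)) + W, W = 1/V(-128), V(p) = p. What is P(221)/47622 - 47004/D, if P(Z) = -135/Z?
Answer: 413858359393/113590518366 ≈ 3.6434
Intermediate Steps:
W = -1/128 (W = 1/(-128) = -1/128 ≈ -0.0078125)
D = -1651329/128 (D = (-12943 + (42 - 32*0)) - 1/128 = (-12943 + (42 + 0)) - 1/128 = (-12943 + 42) - 1/128 = -12901 - 1/128 = -1651329/128 ≈ -12901.)
P(221)/47622 - 47004/D = -135/221/47622 - 47004/(-1651329/128) = -135*1/221*(1/47622) - 47004*(-128/1651329) = -135/221*1/47622 + 2005504/550443 = -45/3508154 + 2005504/550443 = 413858359393/113590518366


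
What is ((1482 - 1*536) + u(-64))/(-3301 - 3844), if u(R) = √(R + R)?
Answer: -946/7145 - 8*I*√2/7145 ≈ -0.1324 - 0.0015834*I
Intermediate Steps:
u(R) = √2*√R (u(R) = √(2*R) = √2*√R)
((1482 - 1*536) + u(-64))/(-3301 - 3844) = ((1482 - 1*536) + √2*√(-64))/(-3301 - 3844) = ((1482 - 536) + √2*(8*I))/(-7145) = (946 + 8*I*√2)*(-1/7145) = -946/7145 - 8*I*√2/7145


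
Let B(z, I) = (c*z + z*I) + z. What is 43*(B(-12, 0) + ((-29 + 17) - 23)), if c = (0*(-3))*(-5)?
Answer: -2021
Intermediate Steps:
c = 0 (c = 0*(-5) = 0)
B(z, I) = z + I*z (B(z, I) = (0*z + z*I) + z = (0 + I*z) + z = I*z + z = z + I*z)
43*(B(-12, 0) + ((-29 + 17) - 23)) = 43*(-12*(1 + 0) + ((-29 + 17) - 23)) = 43*(-12*1 + (-12 - 23)) = 43*(-12 - 35) = 43*(-47) = -2021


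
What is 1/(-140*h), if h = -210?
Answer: 1/29400 ≈ 3.4014e-5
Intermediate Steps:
1/(-140*h) = 1/(-140*(-210)) = 1/29400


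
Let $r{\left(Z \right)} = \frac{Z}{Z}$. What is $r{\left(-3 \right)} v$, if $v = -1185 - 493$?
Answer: $-1678$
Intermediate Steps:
$v = -1678$
$r{\left(Z \right)} = 1$
$r{\left(-3 \right)} v = 1 \left(-1678\right) = -1678$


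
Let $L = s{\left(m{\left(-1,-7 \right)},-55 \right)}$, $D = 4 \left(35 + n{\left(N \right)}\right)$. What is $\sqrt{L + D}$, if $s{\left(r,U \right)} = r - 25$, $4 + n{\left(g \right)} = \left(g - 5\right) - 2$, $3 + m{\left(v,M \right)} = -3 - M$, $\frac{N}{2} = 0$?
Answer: $6 \sqrt{2} \approx 8.4853$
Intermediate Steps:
$N = 0$ ($N = 2 \cdot 0 = 0$)
$m{\left(v,M \right)} = -6 - M$ ($m{\left(v,M \right)} = -3 - \left(3 + M\right) = -6 - M$)
$n{\left(g \right)} = -11 + g$ ($n{\left(g \right)} = -4 + \left(\left(g - 5\right) - 2\right) = -4 + \left(\left(-5 + g\right) - 2\right) = -4 + \left(-7 + g\right) = -11 + g$)
$D = 96$ ($D = 4 \left(35 + \left(-11 + 0\right)\right) = 4 \left(35 - 11\right) = 4 \cdot 24 = 96$)
$s{\left(r,U \right)} = -25 + r$
$L = -24$ ($L = -25 - -1 = -25 + \left(-6 + 7\right) = -25 + 1 = -24$)
$\sqrt{L + D} = \sqrt{-24 + 96} = \sqrt{72} = 6 \sqrt{2}$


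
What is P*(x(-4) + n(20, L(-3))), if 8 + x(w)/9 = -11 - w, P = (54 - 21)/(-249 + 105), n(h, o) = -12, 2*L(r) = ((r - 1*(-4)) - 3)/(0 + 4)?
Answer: 539/16 ≈ 33.688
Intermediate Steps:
L(r) = ⅛ + r/8 (L(r) = (((r - 1*(-4)) - 3)/(0 + 4))/2 = (((r + 4) - 3)/4)/2 = (((4 + r) - 3)*(¼))/2 = ((1 + r)*(¼))/2 = (¼ + r/4)/2 = ⅛ + r/8)
P = -11/48 (P = 33/(-144) = 33*(-1/144) = -11/48 ≈ -0.22917)
x(w) = -171 - 9*w (x(w) = -72 + 9*(-11 - w) = -72 + (-99 - 9*w) = -171 - 9*w)
P*(x(-4) + n(20, L(-3))) = -11*((-171 - 9*(-4)) - 12)/48 = -11*((-171 + 36) - 12)/48 = -11*(-135 - 12)/48 = -11/48*(-147) = 539/16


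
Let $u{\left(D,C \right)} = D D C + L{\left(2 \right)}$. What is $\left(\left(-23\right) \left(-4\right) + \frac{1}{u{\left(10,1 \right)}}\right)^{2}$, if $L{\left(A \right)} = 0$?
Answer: $\frac{84658401}{10000} \approx 8465.8$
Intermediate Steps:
$u{\left(D,C \right)} = C D^{2}$ ($u{\left(D,C \right)} = D D C + 0 = D^{2} C + 0 = C D^{2} + 0 = C D^{2}$)
$\left(\left(-23\right) \left(-4\right) + \frac{1}{u{\left(10,1 \right)}}\right)^{2} = \left(\left(-23\right) \left(-4\right) + \frac{1}{1 \cdot 10^{2}}\right)^{2} = \left(92 + \frac{1}{1 \cdot 100}\right)^{2} = \left(92 + \frac{1}{100}\right)^{2} = \left(\frac{9201}{100}\right)^{2} = \frac{84658401}{10000}$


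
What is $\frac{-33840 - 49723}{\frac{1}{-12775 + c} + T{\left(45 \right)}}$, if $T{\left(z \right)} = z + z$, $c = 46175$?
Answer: $- \frac{2791004200}{3006001} \approx -928.48$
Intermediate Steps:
$T{\left(z \right)} = 2 z$
$\frac{-33840 - 49723}{\frac{1}{-12775 + c} + T{\left(45 \right)}} = \frac{-33840 - 49723}{\frac{1}{-12775 + 46175} + 2 \cdot 45} = - \frac{83563}{\frac{1}{33400} + 90} = - \frac{83563}{\frac{3006001}{33400}} = \left(-83563\right) \frac{33400}{3006001} = - \frac{2791004200}{3006001}$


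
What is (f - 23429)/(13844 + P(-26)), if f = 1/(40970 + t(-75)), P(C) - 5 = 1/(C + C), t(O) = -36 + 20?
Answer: -24947292890/14746450119 ≈ -1.6917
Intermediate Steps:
t(O) = -16
P(C) = 5 + 1/(2*C) (P(C) = 5 + 1/(C + C) = 5 + 1/(2*C))
f = 1/40954 (f = 1/(40970 - 16) = 1/40954 ≈ 2.4418e-5)
(f - 23429)/(13844 + P(-26)) = (1/40954 - 23429)/(13844 + (5 + (½)/(-26))) = -959511265/(40954*(13844 + (5 + (½)*(-1/26)))) = -959511265/(40954*(13844 + (5 - 1/52))) = -959511265/(40954*(13844 + 259/52)) = -959511265/(40954*720147/52) = -959511265/40954*52/720147 = -24947292890/14746450119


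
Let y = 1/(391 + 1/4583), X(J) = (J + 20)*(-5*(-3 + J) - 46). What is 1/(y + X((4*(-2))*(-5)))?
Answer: -1791954/24836477857 ≈ -7.2150e-5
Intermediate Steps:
X(J) = (-31 - 5*J)*(20 + J) (X(J) = (20 + J)*((15 - 5*J) - 46) = (20 + J)*(-31 - 5*J) = (-31 - 5*J)*(20 + J))
y = 4583/1791954 (y = 1/(391 + 1/4583) = 1/(1791954/4583) = 4583/1791954 ≈ 0.0025575)
1/(y + X((4*(-2))*(-5))) = 1/(4583/1791954 + (-620 - 131*4*(-2)*(-5) - 5*((4*(-2))*(-5))²)) = 1/(4583/1791954 + (-620 - (-1048)*(-5) - 5*(-8*(-5))²)) = 1/(4583/1791954 + (-620 - 131*40 - 5*40²)) = 1/(4583/1791954 + (-620 - 5240 - 5*1600)) = 1/(4583/1791954 + (-620 - 5240 - 8000)) = 1/(4583/1791954 - 13860) = 1/(-24836477857/1791954) = -1791954/24836477857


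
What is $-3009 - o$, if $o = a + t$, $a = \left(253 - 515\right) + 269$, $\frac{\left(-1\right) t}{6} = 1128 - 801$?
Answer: $-1054$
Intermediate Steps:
$t = -1962$ ($t = - 6 \left(1128 - 801\right) = \left(-6\right) 327 = -1962$)
$a = 7$ ($a = -262 + 269 = 7$)
$o = -1955$ ($o = 7 - 1962 = -1955$)
$-3009 - o = -3009 - -1955 = -3009 + 1955 = -1054$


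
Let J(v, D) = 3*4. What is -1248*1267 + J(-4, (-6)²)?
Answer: -1581204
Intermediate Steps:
J(v, D) = 12
-1248*1267 + J(-4, (-6)²) = -1248*1267 + 12 = -1581216 + 12 = -1581204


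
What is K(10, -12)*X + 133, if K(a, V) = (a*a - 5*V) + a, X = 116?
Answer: 19853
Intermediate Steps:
K(a, V) = a + a**2 - 5*V (K(a, V) = (a**2 - 5*V) + a = a + a**2 - 5*V)
K(10, -12)*X + 133 = (10 + 10**2 - 5*(-12))*116 + 133 = (10 + 100 + 60)*116 + 133 = 170*116 + 133 = 19720 + 133 = 19853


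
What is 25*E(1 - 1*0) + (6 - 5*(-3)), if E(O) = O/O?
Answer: 46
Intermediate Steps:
E(O) = 1
25*E(1 - 1*0) + (6 - 5*(-3)) = 25*1 + (6 - 5*(-3)) = 25 + (6 + 15) = 25 + 21 = 46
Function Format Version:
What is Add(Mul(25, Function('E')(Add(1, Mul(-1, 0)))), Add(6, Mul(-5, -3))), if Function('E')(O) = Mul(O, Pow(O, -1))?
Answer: 46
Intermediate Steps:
Function('E')(O) = 1
Add(Mul(25, Function('E')(Add(1, Mul(-1, 0)))), Add(6, Mul(-5, -3))) = Add(Mul(25, 1), Add(6, Mul(-5, -3))) = Add(25, Add(6, 15)) = Add(25, 21) = 46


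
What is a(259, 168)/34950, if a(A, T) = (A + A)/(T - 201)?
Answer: -259/576675 ≈ -0.00044913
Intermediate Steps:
a(A, T) = 2*A/(-201 + T) (a(A, T) = (2*A)/(-201 + T) = 2*A/(-201 + T))
a(259, 168)/34950 = (2*259/(-201 + 168))/34950 = (2*259/(-33))*(1/34950) = (2*259*(-1/33))*(1/34950) = -518/33*1/34950 = -259/576675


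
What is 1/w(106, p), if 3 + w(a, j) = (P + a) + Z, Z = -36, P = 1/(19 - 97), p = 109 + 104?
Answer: 78/5225 ≈ 0.014928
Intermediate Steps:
p = 213
P = -1/78 (P = 1/(-78) = -1/78 ≈ -0.012821)
w(a, j) = -3043/78 + a (w(a, j) = -3 + ((-1/78 + a) - 36) = -3 + (-2809/78 + a) = -3043/78 + a)
1/w(106, p) = 1/(-3043/78 + 106) = 1/(5225/78) = 78/5225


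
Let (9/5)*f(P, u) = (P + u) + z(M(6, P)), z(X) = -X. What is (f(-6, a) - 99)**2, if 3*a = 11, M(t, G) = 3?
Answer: 7579009/729 ≈ 10396.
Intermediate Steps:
a = 11/3 (a = (1/3)*11 = 11/3 ≈ 3.6667)
f(P, u) = -5/3 + 5*P/9 + 5*u/9 (f(P, u) = 5*((P + u) - 1*3)/9 = 5*((P + u) - 3)/9 = 5*(-3 + P + u)/9 = -5/3 + 5*P/9 + 5*u/9)
(f(-6, a) - 99)**2 = ((-5/3 + (5/9)*(-6) + (5/9)*(11/3)) - 99)**2 = ((-5/3 - 10/3 + 55/27) - 99)**2 = (-80/27 - 99)**2 = (-2753/27)**2 = 7579009/729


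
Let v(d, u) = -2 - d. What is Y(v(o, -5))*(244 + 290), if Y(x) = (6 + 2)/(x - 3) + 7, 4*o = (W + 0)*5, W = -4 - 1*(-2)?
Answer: 10146/5 ≈ 2029.2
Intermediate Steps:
W = -2 (W = -4 + 2 = -2)
o = -5/2 (o = ((-2 + 0)*5)/4 = (-2*5)/4 = (1/4)*(-10) = -5/2 ≈ -2.5000)
Y(x) = 7 + 8/(-3 + x) (Y(x) = 8/(-3 + x) + 7 = 7 + 8/(-3 + x))
Y(v(o, -5))*(244 + 290) = ((-13 + 7*(-2 - 1*(-5/2)))/(-3 + (-2 - 1*(-5/2))))*(244 + 290) = ((-13 + 7*(-2 + 5/2))/(-3 + (-2 + 5/2)))*534 = ((-13 + 7*(1/2))/(-3 + 1/2))*534 = ((-13 + 7/2)/(-5/2))*534 = -2/5*(-19/2)*534 = (19/5)*534 = 10146/5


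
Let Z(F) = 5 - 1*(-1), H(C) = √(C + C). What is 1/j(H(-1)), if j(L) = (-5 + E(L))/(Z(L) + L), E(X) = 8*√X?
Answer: -110/8817 - 2045*I*√2/8817 - 176*2^(¼)*√I/8817 - 3272*I*2^(¾)*√I/8817 ≈ 0.41206 - 0.78611*I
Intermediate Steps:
H(C) = √2*√C (H(C) = √(2*C) = √2*√C)
Z(F) = 6 (Z(F) = 5 + 1 = 6)
j(L) = (-5 + 8*√L)/(6 + L)
1/j(H(-1)) = 1/((-5 + 8*√(√2*√(-1)))/(6 + √2*√(-1))) = 1/((-5 + 8*√(√2*I))/(6 + √2*I)) = 1/((-5 + 8*√(I*√2))/(6 + I*√2)) = 1/((-5 + 8*(2^(¼)*√I))/(6 + I*√2)) = 1/((-5 + 8*2^(¼)*√I)/(6 + I*√2)) = (6 + I*√2)/(-5 + 8*2^(¼)*√I)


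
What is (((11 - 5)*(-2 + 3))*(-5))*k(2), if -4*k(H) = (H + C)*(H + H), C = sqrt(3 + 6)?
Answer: 150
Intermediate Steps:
C = 3 (C = sqrt(9) = 3)
k(H) = -H*(3 + H)/2 (k(H) = -(H + 3)*(H + H)/4 = -(3 + H)*2*H/4 = -H*(3 + H)/2)
(((11 - 5)*(-2 + 3))*(-5))*k(2) = (((11 - 5)*(-2 + 3))*(-5))*(-1/2*2*(3 + 2)) = ((6*1)*(-5))*(-1/2*2*5) = (6*(-5))*(-5) = -30*(-5) = 150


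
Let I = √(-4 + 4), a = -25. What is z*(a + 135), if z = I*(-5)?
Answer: 0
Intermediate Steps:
I = 0 (I = √0 = 0)
z = 0 (z = 0*(-5) = 0)
z*(a + 135) = 0*(-25 + 135) = 0*110 = 0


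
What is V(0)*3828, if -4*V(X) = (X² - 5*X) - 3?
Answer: 2871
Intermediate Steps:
V(X) = ¾ - X²/4 + 5*X/4 (V(X) = -((X² - 5*X) - 3)/4 = -(-3 + X² - 5*X)/4 = ¾ - X²/4 + 5*X/4)
V(0)*3828 = (¾ - ¼*0² + (5/4)*0)*3828 = (¾ - ¼*0 + 0)*3828 = (¾ + 0 + 0)*3828 = (¾)*3828 = 2871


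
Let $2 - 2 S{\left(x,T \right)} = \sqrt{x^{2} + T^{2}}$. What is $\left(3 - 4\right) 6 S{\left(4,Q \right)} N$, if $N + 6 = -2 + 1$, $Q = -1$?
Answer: $42 - 21 \sqrt{17} \approx -44.585$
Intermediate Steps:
$S{\left(x,T \right)} = 1 - \frac{\sqrt{T^{2} + x^{2}}}{2}$ ($S{\left(x,T \right)} = 1 - \frac{\sqrt{x^{2} + T^{2}}}{2} = 1 - \frac{\sqrt{T^{2} + x^{2}}}{2}$)
$N = -7$ ($N = -6 + \left(-2 + 1\right) = -6 - 1 = -7$)
$\left(3 - 4\right) 6 S{\left(4,Q \right)} N = \left(3 - 4\right) 6 \left(1 - \frac{\sqrt{\left(-1\right)^{2} + 4^{2}}}{2}\right) \left(-7\right) = \left(3 - 4\right) 6 \left(1 - \frac{\sqrt{1 + 16}}{2}\right) \left(-7\right) = \left(-1\right) 6 \left(1 - \frac{\sqrt{17}}{2}\right) \left(-7\right) = - 6 \left(1 - \frac{\sqrt{17}}{2}\right) \left(-7\right) = \left(-6 + 3 \sqrt{17}\right) \left(-7\right) = 42 - 21 \sqrt{17}$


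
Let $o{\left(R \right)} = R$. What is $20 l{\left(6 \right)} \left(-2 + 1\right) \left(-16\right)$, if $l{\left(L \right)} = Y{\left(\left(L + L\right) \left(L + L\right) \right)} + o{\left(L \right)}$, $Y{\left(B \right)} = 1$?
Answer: $2240$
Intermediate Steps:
$l{\left(L \right)} = 1 + L$
$20 l{\left(6 \right)} \left(-2 + 1\right) \left(-16\right) = 20 \left(1 + 6\right) \left(-2 + 1\right) \left(-16\right) = 20 \cdot 7 \left(-1\right) \left(-16\right) = 20 \left(-7\right) \left(-16\right) = \left(-140\right) \left(-16\right) = 2240$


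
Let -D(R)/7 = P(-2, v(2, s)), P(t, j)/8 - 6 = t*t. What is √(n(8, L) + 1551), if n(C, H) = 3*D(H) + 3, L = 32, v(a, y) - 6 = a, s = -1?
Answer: 3*I*√14 ≈ 11.225*I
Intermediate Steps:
v(a, y) = 6 + a
P(t, j) = 48 + 8*t² (P(t, j) = 48 + 8*(t*t) = 48 + 8*t²)
D(R) = -560 (D(R) = -7*(48 + 8*(-2)²) = -7*(48 + 8*4) = -7*(48 + 32) = -7*80 = -560)
n(C, H) = -1677 (n(C, H) = 3*(-560) + 3 = -1680 + 3 = -1677)
√(n(8, L) + 1551) = √(-1677 + 1551) = √(-126) = 3*I*√14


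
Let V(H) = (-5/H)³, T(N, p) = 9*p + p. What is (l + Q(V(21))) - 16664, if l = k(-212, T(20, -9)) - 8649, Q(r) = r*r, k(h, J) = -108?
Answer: -2180260546316/85766121 ≈ -25421.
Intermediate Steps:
T(N, p) = 10*p
V(H) = -125/H³
Q(r) = r²
l = -8757 (l = -108 - 8649 = -8757)
(l + Q(V(21))) - 16664 = (-8757 + (-125/21³)²) - 16664 = (-8757 + (-125*1/9261)²) - 16664 = (-8757 + (-125/9261)²) - 16664 = (-8757 + 15625/85766121) - 16664 = -751053905972/85766121 - 16664 = -2180260546316/85766121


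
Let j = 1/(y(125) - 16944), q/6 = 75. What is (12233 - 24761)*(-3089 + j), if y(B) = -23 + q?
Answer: 639191263392/16517 ≈ 3.8699e+7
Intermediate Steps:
q = 450 (q = 6*75 = 450)
y(B) = 427 (y(B) = -23 + 450 = 427)
j = -1/16517 (j = 1/(427 - 16944) = 1/(-16517) = -1/16517 ≈ -6.0544e-5)
(12233 - 24761)*(-3089 + j) = (12233 - 24761)*(-3089 - 1/16517) = -12528*(-51021014/16517) = 639191263392/16517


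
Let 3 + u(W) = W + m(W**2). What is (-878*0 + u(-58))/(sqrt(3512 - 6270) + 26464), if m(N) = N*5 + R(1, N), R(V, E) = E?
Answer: 266267536/350173027 - 20123*I*sqrt(2758)/700346054 ≈ 0.76039 - 0.001509*I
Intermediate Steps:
m(N) = 6*N (m(N) = N*5 + N = 5*N + N = 6*N)
u(W) = -3 + W + 6*W**2 (u(W) = -3 + (W + 6*W**2) = -3 + W + 6*W**2)
(-878*0 + u(-58))/(sqrt(3512 - 6270) + 26464) = (-878*0 + (-3 - 58 + 6*(-58)**2))/(sqrt(3512 - 6270) + 26464) = (0 + (-3 - 58 + 6*3364))/(sqrt(-2758) + 26464) = (0 + (-3 - 58 + 20184))/(I*sqrt(2758) + 26464) = (0 + 20123)/(26464 + I*sqrt(2758)) = 20123/(26464 + I*sqrt(2758))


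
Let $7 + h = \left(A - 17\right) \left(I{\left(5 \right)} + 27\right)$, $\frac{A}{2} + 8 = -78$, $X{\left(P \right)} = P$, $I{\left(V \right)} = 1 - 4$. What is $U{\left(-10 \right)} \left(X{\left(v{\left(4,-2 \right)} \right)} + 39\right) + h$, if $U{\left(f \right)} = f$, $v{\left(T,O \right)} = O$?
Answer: $-4913$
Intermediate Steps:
$I{\left(V \right)} = -3$ ($I{\left(V \right)} = 1 - 4 = -3$)
$A = -172$ ($A = -16 + 2 \left(-78\right) = -16 - 156 = -172$)
$h = -4543$ ($h = -7 + \left(-172 - 17\right) \left(-3 + 27\right) = -7 - 4536 = -4543$)
$U{\left(-10 \right)} \left(X{\left(v{\left(4,-2 \right)} \right)} + 39\right) + h = - 10 \left(-2 + 39\right) - 4543 = \left(-10\right) 37 - 4543 = -370 - 4543 = -4913$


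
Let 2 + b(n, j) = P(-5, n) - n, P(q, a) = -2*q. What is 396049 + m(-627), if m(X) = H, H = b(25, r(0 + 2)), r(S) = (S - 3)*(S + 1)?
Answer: 396032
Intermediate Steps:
r(S) = (1 + S)*(-3 + S) (r(S) = (-3 + S)*(1 + S) = (1 + S)*(-3 + S))
b(n, j) = 8 - n (b(n, j) = -2 + (-2*(-5) - n) = -2 + (10 - n) = 8 - n)
H = -17 (H = 8 - 1*25 = 8 - 25 = -17)
m(X) = -17
396049 + m(-627) = 396049 - 17 = 396032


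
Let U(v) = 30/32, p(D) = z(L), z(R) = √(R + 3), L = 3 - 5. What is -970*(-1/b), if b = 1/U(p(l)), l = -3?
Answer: 7275/8 ≈ 909.38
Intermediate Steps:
L = -2
z(R) = √(3 + R)
p(D) = 1 (p(D) = √(3 - 2) = √1 = 1)
U(v) = 15/16 (U(v) = 30*(1/32) = 15/16)
b = 16/15 (b = 1/(15/16) = 16/15 ≈ 1.0667)
-970*(-1/b) = -970/((-1*16/15)) = -970/(-16/15) = -970*(-15/16) = 7275/8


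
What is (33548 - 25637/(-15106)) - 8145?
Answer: 383763355/15106 ≈ 25405.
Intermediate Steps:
(33548 - 25637/(-15106)) - 8145 = (33548 - 25637*(-1/15106)) - 8145 = (33548 + 25637/15106) - 8145 = 506801725/15106 - 8145 = 383763355/15106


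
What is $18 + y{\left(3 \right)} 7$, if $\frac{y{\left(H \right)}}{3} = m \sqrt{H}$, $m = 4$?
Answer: $18 + 84 \sqrt{3} \approx 163.49$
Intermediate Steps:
$y{\left(H \right)} = 12 \sqrt{H}$ ($y{\left(H \right)} = 3 \cdot 4 \sqrt{H} = 12 \sqrt{H}$)
$18 + y{\left(3 \right)} 7 = 18 + 12 \sqrt{3} \cdot 7 = 18 + 84 \sqrt{3}$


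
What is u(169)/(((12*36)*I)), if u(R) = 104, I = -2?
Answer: -13/108 ≈ -0.12037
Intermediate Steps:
u(169)/(((12*36)*I)) = 104/(((12*36)*(-2))) = 104/((432*(-2))) = 104/(-864) = 104*(-1/864) = -13/108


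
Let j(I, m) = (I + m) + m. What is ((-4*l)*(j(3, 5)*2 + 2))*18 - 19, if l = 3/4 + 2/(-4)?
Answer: -523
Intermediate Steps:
j(I, m) = I + 2*m
l = ¼ (l = 3*(¼) + 2*(-¼) = ¾ - ½ = ¼ ≈ 0.25000)
((-4*l)*(j(3, 5)*2 + 2))*18 - 19 = ((-4*¼)*((3 + 2*5)*2 + 2))*18 - 19 = -((3 + 10)*2 + 2)*18 - 19 = -(13*2 + 2)*18 - 19 = -(26 + 2)*18 - 19 = -1*28*18 - 19 = -28*18 - 19 = -504 - 19 = -523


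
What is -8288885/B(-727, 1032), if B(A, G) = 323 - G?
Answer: 8288885/709 ≈ 11691.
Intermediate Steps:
-8288885/B(-727, 1032) = -8288885/(323 - 1*1032) = -8288885/(323 - 1032) = -8288885/(-709) = -8288885*(-1/709) = 8288885/709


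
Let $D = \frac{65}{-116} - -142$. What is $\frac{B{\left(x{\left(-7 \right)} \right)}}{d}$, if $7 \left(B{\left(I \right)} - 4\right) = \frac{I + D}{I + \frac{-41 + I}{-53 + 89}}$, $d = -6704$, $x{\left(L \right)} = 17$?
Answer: $- \frac{214289}{266738752} \approx -0.00080337$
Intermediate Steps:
$D = \frac{16407}{116}$ ($D = 65 \left(- \frac{1}{116}\right) + 142 = - \frac{65}{116} + 142 = \frac{16407}{116} \approx 141.44$)
$B{\left(I \right)} = 4 + \frac{\frac{16407}{116} + I}{7 \left(- \frac{41}{36} + \frac{37 I}{36}\right)}$ ($B{\left(I \right)} = 4 + \frac{\left(I + \frac{16407}{116}\right) \frac{1}{I + \frac{-41 + I}{-53 + 89}}}{7} = 4 + \frac{\left(\frac{16407}{116} + I\right) \frac{1}{I + \frac{-41 + I}{36}}}{7} = 4 + \frac{\left(\frac{16407}{116} + I\right) \frac{1}{I + \left(-41 + I\right) \frac{1}{36}}}{7} = 4 + \frac{\left(\frac{16407}{116} + I\right) \frac{1}{I + \left(- \frac{41}{36} + \frac{I}{36}\right)}}{7} = 4 + \frac{\left(\frac{16407}{116} + I\right) \frac{1}{- \frac{41}{36} + \frac{37 I}{36}}}{7} = 4 + \frac{\frac{1}{- \frac{41}{36} + \frac{37 I}{36}} \left(\frac{16407}{116} + I\right)}{7} = 4 + \frac{\frac{16407}{116} + I}{7 \left(- \frac{41}{36} + \frac{37 I}{36}\right)}$)
$\frac{B{\left(x{\left(-7 \right)} \right)}}{d} = \frac{\frac{1}{203} \frac{1}{-41 + 37 \cdot 17} \left(114371 + 31088 \cdot 17\right)}{-6704} = \frac{114371 + 528496}{203 \left(-41 + 629\right)} \left(- \frac{1}{6704}\right) = \frac{1}{203} \cdot \frac{1}{588} \cdot 642867 \left(- \frac{1}{6704}\right) = \frac{214289}{39788} \left(- \frac{1}{6704}\right) = - \frac{214289}{266738752}$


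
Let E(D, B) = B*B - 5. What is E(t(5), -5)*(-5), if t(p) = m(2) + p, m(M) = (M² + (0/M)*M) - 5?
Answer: -100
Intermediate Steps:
m(M) = -5 + M² (m(M) = (M² + 0*M) - 5 = (M² + 0) - 5 = M² - 5 = -5 + M²)
t(p) = -1 + p (t(p) = (-5 + 2²) + p = (-5 + 4) + p = -1 + p)
E(D, B) = -5 + B² (E(D, B) = B² - 5 = -5 + B²)
E(t(5), -5)*(-5) = (-5 + (-5)²)*(-5) = (-5 + 25)*(-5) = 20*(-5) = -100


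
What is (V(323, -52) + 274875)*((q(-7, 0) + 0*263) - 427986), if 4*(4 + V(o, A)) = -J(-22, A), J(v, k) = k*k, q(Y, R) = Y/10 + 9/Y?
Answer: -1642930320401/14 ≈ -1.1735e+11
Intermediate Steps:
q(Y, R) = 9/Y + Y/10 (q(Y, R) = Y*(⅒) + 9/Y = Y/10 + 9/Y = 9/Y + Y/10)
J(v, k) = k²
V(o, A) = -4 - A²/4 (V(o, A) = -4 + (-A²)/4 = -4 - A²/4)
(V(323, -52) + 274875)*((q(-7, 0) + 0*263) - 427986) = ((-4 - ¼*(-52)²) + 274875)*(((9/(-7) + (⅒)*(-7)) + 0*263) - 427986) = ((-4 - ¼*2704) + 274875)*(((9*(-⅐) - 7/10) + 0) - 427986) = ((-4 - 676) + 274875)*(((-9/7 - 7/10) + 0) - 427986) = (-680 + 274875)*((-139/70 + 0) - 427986) = 274195*(-139/70 - 427986) = 274195*(-29959159/70) = -1642930320401/14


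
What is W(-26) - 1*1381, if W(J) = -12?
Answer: -1393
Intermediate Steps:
W(-26) - 1*1381 = -12 - 1*1381 = -12 - 1381 = -1393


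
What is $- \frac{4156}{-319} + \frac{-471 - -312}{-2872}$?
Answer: $\frac{11986753}{916168} \approx 13.084$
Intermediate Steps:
$- \frac{4156}{-319} + \frac{-471 - -312}{-2872} = \left(-4156\right) \left(- \frac{1}{319}\right) + \left(-471 + 312\right) \left(- \frac{1}{2872}\right) = \frac{4156}{319} - - \frac{159}{2872} = \frac{4156}{319} + \frac{159}{2872} = \frac{11986753}{916168}$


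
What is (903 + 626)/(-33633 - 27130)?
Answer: -1529/60763 ≈ -0.025163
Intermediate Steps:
(903 + 626)/(-33633 - 27130) = 1529/(-60763) = 1529*(-1/60763) = -1529/60763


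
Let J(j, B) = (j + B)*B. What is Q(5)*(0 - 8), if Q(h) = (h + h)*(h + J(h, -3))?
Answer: 80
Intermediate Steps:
J(j, B) = B*(B + j) (J(j, B) = (B + j)*B = B*(B + j))
Q(h) = 2*h*(9 - 2*h) (Q(h) = (h + h)*(h - 3*(-3 + h)) = (2*h)*(h + (9 - 3*h)) = (2*h)*(9 - 2*h) = 2*h*(9 - 2*h))
Q(5)*(0 - 8) = (2*5*(9 - 2*5))*(0 - 8) = (2*5*(9 - 10))*(-8) = (2*5*(-1))*(-8) = -10*(-8) = 80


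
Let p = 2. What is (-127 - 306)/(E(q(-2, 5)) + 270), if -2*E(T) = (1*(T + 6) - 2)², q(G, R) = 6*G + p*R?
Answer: -433/268 ≈ -1.6157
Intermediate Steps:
q(G, R) = 2*R + 6*G (q(G, R) = 6*G + 2*R = 2*R + 6*G)
E(T) = -(4 + T)²/2 (E(T) = -(1*(T + 6) - 2)²/2 = -(1*(6 + T) - 2)²/2 = -((6 + T) - 2)²/2 = -(4 + T)²/2)
(-127 - 306)/(E(q(-2, 5)) + 270) = (-127 - 306)/(-(4 + (2*5 + 6*(-2)))²/2 + 270) = -433/(-(4 + (10 - 12))²/2 + 270) = -433/(-(4 - 2)²/2 + 270) = -433/(-½*2² + 270) = -433/(-½*4 + 270) = -433/(-2 + 270) = -433/268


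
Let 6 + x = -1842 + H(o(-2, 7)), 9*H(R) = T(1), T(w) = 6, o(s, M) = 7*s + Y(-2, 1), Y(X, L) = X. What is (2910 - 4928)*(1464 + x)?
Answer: 2320700/3 ≈ 7.7357e+5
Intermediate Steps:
o(s, M) = -2 + 7*s (o(s, M) = 7*s - 2 = -2 + 7*s)
H(R) = ⅔ (H(R) = (⅑)*6 = ⅔)
x = -5542/3 (x = -6 + (-1842 + ⅔) = -6 - 5524/3 = -5542/3 ≈ -1847.3)
(2910 - 4928)*(1464 + x) = (2910 - 4928)*(1464 - 5542/3) = -2018*(-1150/3) = 2320700/3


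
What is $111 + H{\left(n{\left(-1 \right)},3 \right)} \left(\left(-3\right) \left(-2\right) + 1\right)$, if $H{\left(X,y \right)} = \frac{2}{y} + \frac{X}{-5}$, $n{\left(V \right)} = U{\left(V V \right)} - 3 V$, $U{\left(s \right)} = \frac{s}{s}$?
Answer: $\frac{1651}{15} \approx 110.07$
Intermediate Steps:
$U{\left(s \right)} = 1$
$n{\left(V \right)} = 1 - 3 V$
$H{\left(X,y \right)} = \frac{2}{y} - \frac{X}{5}$ ($H{\left(X,y \right)} = \frac{2}{y} + X \left(- \frac{1}{5}\right) = \frac{2}{y} - \frac{X}{5}$)
$111 + H{\left(n{\left(-1 \right)},3 \right)} \left(\left(-3\right) \left(-2\right) + 1\right) = 111 + \left(\frac{2}{3} - \frac{1 - -3}{5}\right) \left(\left(-3\right) \left(-2\right) + 1\right) = 111 + \left(2 \cdot \frac{1}{3} - \frac{1 + 3}{5}\right) \left(6 + 1\right) = 111 + \left(\frac{2}{3} - \frac{4}{5}\right) 7 = 111 - \frac{14}{15} = \frac{1651}{15}$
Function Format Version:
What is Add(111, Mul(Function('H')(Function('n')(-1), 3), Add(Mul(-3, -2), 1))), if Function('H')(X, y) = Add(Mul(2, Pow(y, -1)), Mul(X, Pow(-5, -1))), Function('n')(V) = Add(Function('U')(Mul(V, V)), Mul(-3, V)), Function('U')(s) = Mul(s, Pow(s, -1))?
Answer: Rational(1651, 15) ≈ 110.07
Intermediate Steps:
Function('U')(s) = 1
Function('n')(V) = Add(1, Mul(-3, V))
Function('H')(X, y) = Add(Mul(2, Pow(y, -1)), Mul(Rational(-1, 5), X)) (Function('H')(X, y) = Add(Mul(2, Pow(y, -1)), Mul(X, Rational(-1, 5))) = Add(Mul(2, Pow(y, -1)), Mul(Rational(-1, 5), X)))
Add(111, Mul(Function('H')(Function('n')(-1), 3), Add(Mul(-3, -2), 1))) = Add(111, Mul(Add(Mul(2, Pow(3, -1)), Mul(Rational(-1, 5), Add(1, Mul(-3, -1)))), Add(Mul(-3, -2), 1))) = Add(111, Mul(Add(Mul(2, Rational(1, 3)), Mul(Rational(-1, 5), Add(1, 3))), Add(6, 1))) = Add(111, Mul(Add(Rational(2, 3), Mul(Rational(-1, 5), 4)), 7)) = Add(111, Mul(Add(Rational(2, 3), Rational(-4, 5)), 7)) = Add(111, Mul(Rational(-2, 15), 7)) = Add(111, Rational(-14, 15)) = Rational(1651, 15)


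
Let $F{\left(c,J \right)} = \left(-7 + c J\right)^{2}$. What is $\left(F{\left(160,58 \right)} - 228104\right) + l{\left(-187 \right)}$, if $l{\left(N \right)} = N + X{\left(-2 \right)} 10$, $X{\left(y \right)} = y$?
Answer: $85760218$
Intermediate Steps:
$l{\left(N \right)} = -20 + N$ ($l{\left(N \right)} = N - 20 = -20 + N$)
$F{\left(c,J \right)} = \left(-7 + J c\right)^{2}$
$\left(F{\left(160,58 \right)} - 228104\right) + l{\left(-187 \right)} = \left(\left(-7 + 58 \cdot 160\right)^{2} - 228104\right) - 207 = \left(\left(-7 + 9280\right)^{2} - 228104\right) - 207 = \left(9273^{2} - 228104\right) - 207 = \left(85988529 - 228104\right) - 207 = 85760425 - 207 = 85760218$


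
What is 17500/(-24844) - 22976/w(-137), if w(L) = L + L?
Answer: 70752593/850907 ≈ 83.150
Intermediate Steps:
w(L) = 2*L
17500/(-24844) - 22976/w(-137) = 17500/(-24844) - 22976/(2*(-137)) = 17500*(-1/24844) - 22976/(-274) = -4375/6211 - 22976*(-1/274) = -4375/6211 + 11488/137 = 70752593/850907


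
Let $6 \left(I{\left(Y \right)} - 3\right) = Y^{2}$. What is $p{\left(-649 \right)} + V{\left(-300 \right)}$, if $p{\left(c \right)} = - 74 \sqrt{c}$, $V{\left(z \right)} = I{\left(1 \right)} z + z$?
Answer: $-1250 - 74 i \sqrt{649} \approx -1250.0 - 1885.2 i$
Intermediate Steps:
$I{\left(Y \right)} = 3 + \frac{Y^{2}}{6}$
$V{\left(z \right)} = \frac{25 z}{6}$ ($V{\left(z \right)} = \left(3 + \frac{1^{2}}{6}\right) z + z = \left(3 + \frac{1}{6} \cdot 1\right) z + z = \left(3 + \frac{1}{6}\right) z + z = \frac{19 z}{6} + z = \frac{25 z}{6}$)
$p{\left(-649 \right)} + V{\left(-300 \right)} = - 74 \sqrt{-649} + \frac{25}{6} \left(-300\right) = - 74 i \sqrt{649} - 1250 = -1250 - 74 i \sqrt{649}$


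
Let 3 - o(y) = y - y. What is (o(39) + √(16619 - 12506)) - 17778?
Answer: -17775 + 3*√457 ≈ -17711.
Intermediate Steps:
o(y) = 3 (o(y) = 3 - (y - y) = 3 - 1*0 = 3 + 0 = 3)
(o(39) + √(16619 - 12506)) - 17778 = (3 + √(16619 - 12506)) - 17778 = (3 + √4113) - 17778 = (3 + 3*√457) - 17778 = -17775 + 3*√457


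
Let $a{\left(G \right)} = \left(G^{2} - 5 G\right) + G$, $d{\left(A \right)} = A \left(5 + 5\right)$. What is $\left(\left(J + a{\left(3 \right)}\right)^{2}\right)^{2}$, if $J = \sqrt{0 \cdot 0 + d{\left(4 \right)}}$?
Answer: $3841 - 1176 \sqrt{10} \approx 122.16$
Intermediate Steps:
$d{\left(A \right)} = 10 A$ ($d{\left(A \right)} = A 10 = 10 A$)
$J = 2 \sqrt{10}$ ($J = \sqrt{0 \cdot 0 + 10 \cdot 4} = \sqrt{0 + 40} = \sqrt{40} = 2 \sqrt{10} \approx 6.3246$)
$a{\left(G \right)} = G^{2} - 4 G$
$\left(\left(J + a{\left(3 \right)}\right)^{2}\right)^{2} = \left(\left(2 \sqrt{10} + 3 \left(-4 + 3\right)\right)^{2}\right)^{2} = \left(\left(2 \sqrt{10} + 3 \left(-1\right)\right)^{2}\right)^{2} = \left(\left(2 \sqrt{10} - 3\right)^{2}\right)^{2} = \left(\left(-3 + 2 \sqrt{10}\right)^{2}\right)^{2} = \left(-3 + 2 \sqrt{10}\right)^{4}$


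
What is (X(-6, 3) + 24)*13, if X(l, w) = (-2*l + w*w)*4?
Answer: 1404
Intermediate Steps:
X(l, w) = -8*l + 4*w**2 (X(l, w) = (-2*l + w**2)*4 = (w**2 - 2*l)*4 = -8*l + 4*w**2)
(X(-6, 3) + 24)*13 = ((-8*(-6) + 4*3**2) + 24)*13 = ((48 + 4*9) + 24)*13 = ((48 + 36) + 24)*13 = (84 + 24)*13 = 108*13 = 1404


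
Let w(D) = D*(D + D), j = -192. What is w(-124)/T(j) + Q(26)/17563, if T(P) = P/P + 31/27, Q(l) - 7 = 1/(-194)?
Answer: 1414515067097/98809438 ≈ 14316.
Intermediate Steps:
w(D) = 2*D² (w(D) = D*(2*D) = 2*D²)
Q(l) = 1357/194 (Q(l) = 7 + 1/(-194) = 7 - 1/194 = 1357/194)
T(P) = 58/27 (T(P) = 1 + 31*(1/27) = 1 + 31/27 = 58/27)
w(-124)/T(j) + Q(26)/17563 = (2*(-124)²)/(58/27) + (1357/194)/17563 = (2*15376)*(27/58) + (1357/194)*(1/17563) = 30752*(27/58) + 1357/3407222 = 415152/29 + 1357/3407222 = 1414515067097/98809438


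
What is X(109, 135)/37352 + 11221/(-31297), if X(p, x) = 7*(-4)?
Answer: -2142873/5964314 ≈ -0.35928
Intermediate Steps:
X(p, x) = -28
X(109, 135)/37352 + 11221/(-31297) = -28/37352 + 11221/(-31297) = -28*1/37352 + 11221*(-1/31297) = -1/1334 - 1603/4471 = -2142873/5964314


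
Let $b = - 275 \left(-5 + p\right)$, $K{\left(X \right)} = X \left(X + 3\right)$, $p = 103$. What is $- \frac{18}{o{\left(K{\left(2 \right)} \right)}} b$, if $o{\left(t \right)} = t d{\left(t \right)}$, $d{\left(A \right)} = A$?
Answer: $4851$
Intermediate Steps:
$K{\left(X \right)} = X \left(3 + X\right)$
$b = -26950$ ($b = - 275 \left(-5 + 103\right) = \left(-275\right) 98 = -26950$)
$o{\left(t \right)} = t^{2}$ ($o{\left(t \right)} = t t = t^{2}$)
$- \frac{18}{o{\left(K{\left(2 \right)} \right)}} b = - \frac{18}{\left(2 \left(3 + 2\right)\right)^{2}} \left(-26950\right) = - \frac{18}{\left(2 \cdot 5\right)^{2}} \left(-26950\right) = - \frac{18}{10^{2}} \left(-26950\right) = - \frac{18}{100} \left(-26950\right) = \left(-18\right) \frac{1}{100} \left(-26950\right) = \left(- \frac{9}{50}\right) \left(-26950\right) = 4851$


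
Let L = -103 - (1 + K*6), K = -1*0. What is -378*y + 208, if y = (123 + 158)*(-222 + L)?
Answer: 34627276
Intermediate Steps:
K = 0
L = -104 (L = -103 - (1 + 0*6) = -103 - (1 + 0) = -103 - 1*1 = -103 - 1 = -104)
y = -91606 (y = (123 + 158)*(-222 - 104) = 281*(-326) = -91606)
-378*y + 208 = -378*(-91606) + 208 = 34627068 + 208 = 34627276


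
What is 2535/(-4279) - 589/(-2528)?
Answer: -3888149/10817312 ≈ -0.35944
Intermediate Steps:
2535/(-4279) - 589/(-2528) = 2535*(-1/4279) - 589*(-1/2528) = -2535/4279 + 589/2528 = -3888149/10817312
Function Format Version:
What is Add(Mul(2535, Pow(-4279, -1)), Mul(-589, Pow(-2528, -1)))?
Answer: Rational(-3888149, 10817312) ≈ -0.35944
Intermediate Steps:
Add(Mul(2535, Pow(-4279, -1)), Mul(-589, Pow(-2528, -1))) = Add(Mul(2535, Rational(-1, 4279)), Mul(-589, Rational(-1, 2528))) = Add(Rational(-2535, 4279), Rational(589, 2528)) = Rational(-3888149, 10817312)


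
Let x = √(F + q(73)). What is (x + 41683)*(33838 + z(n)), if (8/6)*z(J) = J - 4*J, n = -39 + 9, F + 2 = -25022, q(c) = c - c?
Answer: 2826565913/2 + 271244*I*√391 ≈ 1.4133e+9 + 5.3635e+6*I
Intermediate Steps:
q(c) = 0
F = -25024 (F = -2 - 25022 = -25024)
n = -30
z(J) = -9*J/4 (z(J) = 3*(J - 4*J)/4 = 3*(-3*J)/4 = -9*J/4)
x = 8*I*√391 (x = √(-25024 + 0) = √(-25024) = 8*I*√391 ≈ 158.19*I)
(x + 41683)*(33838 + z(n)) = (8*I*√391 + 41683)*(33838 - 9/4*(-30)) = (41683 + 8*I*√391)*(33838 + 135/2) = (41683 + 8*I*√391)*(67811/2) = 2826565913/2 + 271244*I*√391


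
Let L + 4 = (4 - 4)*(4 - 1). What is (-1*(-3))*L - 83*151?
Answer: -12545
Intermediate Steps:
L = -4 (L = -4 + (4 - 4)*(4 - 1) = -4 + 0*3 = -4 + 0 = -4)
(-1*(-3))*L - 83*151 = -1*(-3)*(-4) - 83*151 = 3*(-4) - 12533 = -12 - 12533 = -12545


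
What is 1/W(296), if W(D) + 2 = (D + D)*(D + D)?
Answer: 1/350462 ≈ 2.8534e-6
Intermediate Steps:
W(D) = -2 + 4*D**2 (W(D) = -2 + (D + D)*(D + D) = -2 + (2*D)*(2*D) = -2 + 4*D**2)
1/W(296) = 1/(-2 + 4*296**2) = 1/(-2 + 4*87616) = 1/(-2 + 350464) = 1/350462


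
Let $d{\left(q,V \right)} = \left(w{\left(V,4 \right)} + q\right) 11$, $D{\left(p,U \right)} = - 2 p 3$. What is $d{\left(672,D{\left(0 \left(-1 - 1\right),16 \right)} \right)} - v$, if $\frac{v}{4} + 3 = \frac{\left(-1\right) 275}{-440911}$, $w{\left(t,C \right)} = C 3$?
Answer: $\frac{3322704196}{440911} \approx 7536.0$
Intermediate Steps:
$w{\left(t,C \right)} = 3 C$
$D{\left(p,U \right)} = - 6 p$
$d{\left(q,V \right)} = 132 + 11 q$ ($d{\left(q,V \right)} = \left(3 \cdot 4 + q\right) 11 = \left(12 + q\right) 11 = 132 + 11 q$)
$v = - \frac{5289832}{440911}$ ($v = -12 + 4 \frac{\left(-1\right) 275}{-440911} = -12 + 4 \left(\left(-275\right) \left(- \frac{1}{440911}\right)\right) = -12 + 4 \cdot \frac{275}{440911} = -12 + \frac{1100}{440911} = - \frac{5289832}{440911} \approx -11.997$)
$d{\left(672,D{\left(0 \left(-1 - 1\right),16 \right)} \right)} - v = \left(132 + 11 \cdot 672\right) - - \frac{5289832}{440911} = \left(132 + 7392\right) + \frac{5289832}{440911} = 7524 + \frac{5289832}{440911} = \frac{3322704196}{440911}$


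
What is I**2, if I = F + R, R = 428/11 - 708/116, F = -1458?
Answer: 206694801769/101761 ≈ 2.0312e+6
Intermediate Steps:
R = 10465/319 (R = 428*(1/11) - 708*1/116 = 428/11 - 177/29 = 10465/319 ≈ 32.806)
I = -454637/319 (I = -1458 + 10465/319 = -454637/319 ≈ -1425.2)
I**2 = (-454637/319)**2 = 206694801769/101761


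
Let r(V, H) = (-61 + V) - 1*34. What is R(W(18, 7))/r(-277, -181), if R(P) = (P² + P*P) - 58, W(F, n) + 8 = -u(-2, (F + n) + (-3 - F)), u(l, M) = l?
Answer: -7/186 ≈ -0.037634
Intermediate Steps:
W(F, n) = -6 (W(F, n) = -8 - 1*(-2) = -8 + 2 = -6)
R(P) = -58 + 2*P² (R(P) = (P² + P²) - 58 = 2*P² - 58 = -58 + 2*P²)
r(V, H) = -95 + V (r(V, H) = (-61 + V) - 34 = -95 + V)
R(W(18, 7))/r(-277, -181) = (-58 + 2*(-6)²)/(-95 - 277) = (-58 + 2*36)/(-372) = (-58 + 72)*(-1/372) = 14*(-1/372) = -7/186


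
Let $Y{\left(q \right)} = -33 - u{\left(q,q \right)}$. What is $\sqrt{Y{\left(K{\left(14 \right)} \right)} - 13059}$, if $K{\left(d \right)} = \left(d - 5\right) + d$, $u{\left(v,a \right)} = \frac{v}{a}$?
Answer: $i \sqrt{13093} \approx 114.42 i$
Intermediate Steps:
$K{\left(d \right)} = -5 + 2 d$ ($K{\left(d \right)} = \left(-5 + d\right) + d = -5 + 2 d$)
$Y{\left(q \right)} = -34$ ($Y{\left(q \right)} = -33 - \frac{q}{q} = -33 - 1 = -34$)
$\sqrt{Y{\left(K{\left(14 \right)} \right)} - 13059} = \sqrt{-34 - 13059} = \sqrt{-13093} = i \sqrt{13093}$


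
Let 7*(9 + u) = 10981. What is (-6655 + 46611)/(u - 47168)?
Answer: -139846/159629 ≈ -0.87607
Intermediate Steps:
u = 10918/7 (u = -9 + (⅐)*10981 = -9 + 10981/7 = 10918/7 ≈ 1559.7)
(-6655 + 46611)/(u - 47168) = (-6655 + 46611)/(10918/7 - 47168) = 39956/(-319258/7) = 39956*(-7/319258) = -139846/159629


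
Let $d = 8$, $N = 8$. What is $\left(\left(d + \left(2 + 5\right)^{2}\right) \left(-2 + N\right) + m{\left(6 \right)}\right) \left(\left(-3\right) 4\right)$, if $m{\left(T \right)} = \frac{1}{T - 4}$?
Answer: $-4110$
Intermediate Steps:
$m{\left(T \right)} = \frac{1}{-4 + T}$
$\left(\left(d + \left(2 + 5\right)^{2}\right) \left(-2 + N\right) + m{\left(6 \right)}\right) \left(\left(-3\right) 4\right) = \left(\left(8 + \left(2 + 5\right)^{2}\right) \left(-2 + 8\right) + \frac{1}{-4 + 6}\right) \left(\left(-3\right) 4\right) = \left(\left(8 + 7^{2}\right) 6 + \frac{1}{2}\right) \left(-12\right) = \left(\left(8 + 49\right) 6 + \frac{1}{2}\right) \left(-12\right) = \left(57 \cdot 6 + \frac{1}{2}\right) \left(-12\right) = \left(342 + \frac{1}{2}\right) \left(-12\right) = \frac{685}{2} \left(-12\right) = -4110$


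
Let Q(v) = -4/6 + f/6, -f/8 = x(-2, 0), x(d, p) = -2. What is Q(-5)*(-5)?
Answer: -10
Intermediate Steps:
f = 16 (f = -8*(-2) = 16)
Q(v) = 2 (Q(v) = -4/6 + 16/6 = -4*1/6 + 16*(1/6) = -2/3 + 8/3 = 2)
Q(-5)*(-5) = 2*(-5) = -10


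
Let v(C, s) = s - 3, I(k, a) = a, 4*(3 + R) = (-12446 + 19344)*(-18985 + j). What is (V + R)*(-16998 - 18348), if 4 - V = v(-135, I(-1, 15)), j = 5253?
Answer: 837023147370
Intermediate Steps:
R = -23680837 (R = -3 + ((-12446 + 19344)*(-18985 + 5253))/4 = -3 + (6898*(-13732))/4 = -3 + (¼)*(-94723336) = -3 - 23680834 = -23680837)
v(C, s) = -3 + s
V = -8 (V = 4 - (-3 + 15) = 4 - 1*12 = 4 - 12 = -8)
(V + R)*(-16998 - 18348) = (-8 - 23680837)*(-16998 - 18348) = -23680845*(-35346) = 837023147370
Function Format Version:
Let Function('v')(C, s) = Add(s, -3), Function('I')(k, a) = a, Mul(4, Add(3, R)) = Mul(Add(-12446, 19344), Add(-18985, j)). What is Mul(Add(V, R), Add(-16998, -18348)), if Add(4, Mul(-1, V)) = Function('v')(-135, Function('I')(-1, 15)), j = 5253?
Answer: 837023147370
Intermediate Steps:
R = -23680837 (R = Add(-3, Mul(Rational(1, 4), Mul(Add(-12446, 19344), Add(-18985, 5253)))) = Add(-3, Mul(Rational(1, 4), Mul(6898, -13732))) = Add(-3, Mul(Rational(1, 4), -94723336)) = Add(-3, -23680834) = -23680837)
Function('v')(C, s) = Add(-3, s)
V = -8 (V = Add(4, Mul(-1, Add(-3, 15))) = Add(4, Mul(-1, 12)) = Add(4, -12) = -8)
Mul(Add(V, R), Add(-16998, -18348)) = Mul(Add(-8, -23680837), Add(-16998, -18348)) = Mul(-23680845, -35346) = 837023147370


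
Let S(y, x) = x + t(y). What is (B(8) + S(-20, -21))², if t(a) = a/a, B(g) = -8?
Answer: 784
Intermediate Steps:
t(a) = 1
S(y, x) = 1 + x (S(y, x) = x + 1 = 1 + x)
(B(8) + S(-20, -21))² = (-8 + (1 - 21))² = (-8 - 20)² = (-28)² = 784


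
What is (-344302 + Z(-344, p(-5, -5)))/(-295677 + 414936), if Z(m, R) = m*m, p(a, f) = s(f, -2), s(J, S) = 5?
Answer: -75322/39753 ≈ -1.8948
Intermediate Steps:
p(a, f) = 5
Z(m, R) = m**2
(-344302 + Z(-344, p(-5, -5)))/(-295677 + 414936) = (-344302 + (-344)**2)/(-295677 + 414936) = (-344302 + 118336)/119259 = -225966*1/119259 = -75322/39753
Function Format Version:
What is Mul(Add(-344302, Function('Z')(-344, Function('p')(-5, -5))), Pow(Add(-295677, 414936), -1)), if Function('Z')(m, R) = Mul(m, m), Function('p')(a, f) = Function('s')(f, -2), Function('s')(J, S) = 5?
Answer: Rational(-75322, 39753) ≈ -1.8948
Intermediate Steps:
Function('p')(a, f) = 5
Function('Z')(m, R) = Pow(m, 2)
Mul(Add(-344302, Function('Z')(-344, Function('p')(-5, -5))), Pow(Add(-295677, 414936), -1)) = Mul(Add(-344302, Pow(-344, 2)), Pow(Add(-295677, 414936), -1)) = Mul(Add(-344302, 118336), Pow(119259, -1)) = Mul(-225966, Rational(1, 119259)) = Rational(-75322, 39753)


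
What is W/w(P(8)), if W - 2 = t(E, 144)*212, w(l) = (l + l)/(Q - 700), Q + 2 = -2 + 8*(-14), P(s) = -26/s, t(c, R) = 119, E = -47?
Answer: 41175360/13 ≈ 3.1673e+6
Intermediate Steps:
Q = -116 (Q = -2 + (-2 + 8*(-14)) = -2 + (-2 - 112) = -2 - 114 = -116)
w(l) = -l/408 (w(l) = (l + l)/(-116 - 700) = (2*l)/(-816) = (2*l)*(-1/816) = -l/408)
W = 25230 (W = 2 + 119*212 = 2 + 25228 = 25230)
W/w(P(8)) = 25230/((-(-13)/(204*8))) = 25230/((-1/408*(-13/4))) = 25230/(13/1632) = 25230*(1632/13) = 41175360/13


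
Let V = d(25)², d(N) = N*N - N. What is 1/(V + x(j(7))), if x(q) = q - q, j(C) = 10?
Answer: 1/360000 ≈ 2.7778e-6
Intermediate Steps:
x(q) = 0
d(N) = N² - N
V = 360000 (V = (25*(-1 + 25))² = (25*24)² = 600² = 360000)
1/(V + x(j(7))) = 1/(360000 + 0) = 1/360000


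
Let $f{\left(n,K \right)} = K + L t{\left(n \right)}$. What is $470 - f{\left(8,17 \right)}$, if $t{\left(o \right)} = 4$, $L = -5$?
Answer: $473$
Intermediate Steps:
$f{\left(n,K \right)} = -20 + K$ ($f{\left(n,K \right)} = K - 20 = -20 + K$)
$470 - f{\left(8,17 \right)} = 470 - \left(-20 + 17\right) = 470 - -3 = 470 + 3 = 473$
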